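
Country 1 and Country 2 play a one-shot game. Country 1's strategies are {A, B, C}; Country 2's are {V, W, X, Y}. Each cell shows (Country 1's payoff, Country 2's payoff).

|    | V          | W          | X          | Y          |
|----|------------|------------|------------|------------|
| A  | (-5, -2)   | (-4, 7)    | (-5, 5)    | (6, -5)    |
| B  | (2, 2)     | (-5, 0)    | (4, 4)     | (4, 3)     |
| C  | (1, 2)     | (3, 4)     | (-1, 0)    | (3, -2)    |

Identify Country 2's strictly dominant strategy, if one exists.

No strictly dominant strategy

Check whether one of Country 2's strategies beats all alternatives regardless of what the opponent does.
V is not dominant: against A, W gives 7 > -2.
W is not dominant: against B, V gives 2 > 0.
X is not dominant: against A, W gives 7 > 5.
Y is not dominant: against A, V gives -2 > -5.
No single strategy is best against every opponent action.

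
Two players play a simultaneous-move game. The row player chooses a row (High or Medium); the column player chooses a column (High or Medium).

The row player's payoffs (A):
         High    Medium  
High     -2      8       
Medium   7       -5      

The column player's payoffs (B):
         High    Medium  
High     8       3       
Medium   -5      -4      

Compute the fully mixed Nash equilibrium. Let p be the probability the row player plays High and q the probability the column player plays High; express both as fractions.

Each player's mixing probability is pinned down by making the *other* player indifferent.
The column player indifferent between High and Medium: p·8 + (1−p)·(-5) = p·3 + (1−p)·(-4) ⟹ (-5) + 13p = (-4) + 7p ⟹ p = 1/6.
The row player indifferent between High and Medium: q·(-2) + (1−q)·8 = q·7 + (1−q)·(-5) ⟹ 8 + (-10)q = (-5) + 12q ⟹ q = 13/22.

p = 1/6, q = 13/22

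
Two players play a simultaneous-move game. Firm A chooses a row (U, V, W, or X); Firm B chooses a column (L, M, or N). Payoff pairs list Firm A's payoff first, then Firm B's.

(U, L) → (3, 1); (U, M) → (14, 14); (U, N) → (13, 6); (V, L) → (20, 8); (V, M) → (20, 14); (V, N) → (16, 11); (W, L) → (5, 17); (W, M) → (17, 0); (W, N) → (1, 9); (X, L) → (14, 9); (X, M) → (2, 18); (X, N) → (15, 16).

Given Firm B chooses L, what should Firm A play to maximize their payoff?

With Firm B fixed at L, Firm A's payoffs are: U → 3, V → 20, W → 5, X → 14.
The maximum is 20, achieved by V.

V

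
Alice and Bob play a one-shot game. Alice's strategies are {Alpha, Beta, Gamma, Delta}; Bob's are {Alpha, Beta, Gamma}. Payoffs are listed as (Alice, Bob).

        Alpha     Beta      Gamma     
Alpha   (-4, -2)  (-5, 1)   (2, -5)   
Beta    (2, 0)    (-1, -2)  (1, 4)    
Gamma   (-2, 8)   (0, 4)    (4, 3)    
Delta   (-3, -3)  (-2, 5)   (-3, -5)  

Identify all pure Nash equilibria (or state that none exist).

Find each player's best response to every opponent strategy; NE are the intersections.
Alice's best responses — vs Alpha: Beta (payoff 2); vs Beta: Gamma (payoff 0); vs Gamma: Gamma (payoff 4).
Bob's best responses — vs Alpha: Beta (payoff 1); vs Beta: Gamma (payoff 4); vs Gamma: Alpha (payoff 8); vs Delta: Beta (payoff 5).
No cell has both players best-responding. For instance, Alice's best reply to Alpha is Beta, but against Beta Bob prefers Gamma over Alpha.

There is no pure-strategy Nash equilibrium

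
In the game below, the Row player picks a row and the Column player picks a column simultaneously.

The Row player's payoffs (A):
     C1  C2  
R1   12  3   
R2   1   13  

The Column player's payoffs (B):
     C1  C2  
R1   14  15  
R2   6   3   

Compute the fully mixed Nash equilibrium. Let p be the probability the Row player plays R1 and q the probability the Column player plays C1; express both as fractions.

Each player's mixing probability is pinned down by making the *other* player indifferent.
The Column player indifferent between C1 and C2: p·14 + (1−p)·6 = p·15 + (1−p)·3 ⟹ 6 + 8p = 3 + 12p ⟹ p = 3/4.
The Row player indifferent between R1 and R2: q·12 + (1−q)·3 = q·1 + (1−q)·13 ⟹ 3 + 9q = 13 + (-12)q ⟹ q = 10/21.

p = 3/4, q = 10/21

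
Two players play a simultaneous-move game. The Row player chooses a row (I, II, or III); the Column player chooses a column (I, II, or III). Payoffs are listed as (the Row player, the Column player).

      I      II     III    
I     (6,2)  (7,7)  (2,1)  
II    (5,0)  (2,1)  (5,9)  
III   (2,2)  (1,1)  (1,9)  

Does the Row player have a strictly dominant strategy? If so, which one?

A strategy is strictly dominant if it gives the Row player a strictly higher payoff than every other strategy, against every choice by the opponent.
I is not dominant: against III, II gives 5 > 2.
II is not dominant: against I, I gives 6 > 5.
III is not dominant: against I, I gives 6 > 2.
No single strategy is best against every opponent action.

No strictly dominant strategy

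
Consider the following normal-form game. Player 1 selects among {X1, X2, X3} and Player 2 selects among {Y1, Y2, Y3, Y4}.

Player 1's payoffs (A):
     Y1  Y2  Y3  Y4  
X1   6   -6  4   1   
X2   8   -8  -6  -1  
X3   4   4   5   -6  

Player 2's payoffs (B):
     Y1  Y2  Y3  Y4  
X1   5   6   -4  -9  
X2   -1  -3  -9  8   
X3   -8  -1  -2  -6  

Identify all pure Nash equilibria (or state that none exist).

(X3, Y2)

Check mutual best responses: a cell is a NE iff neither player can gain by unilaterally deviating.
Player 1's best responses — vs Y1: X2 (payoff 8); vs Y2: X3 (payoff 4); vs Y3: X3 (payoff 5); vs Y4: X1 (payoff 1).
Player 2's best responses — vs X1: Y2 (payoff 6); vs X2: Y4 (payoff 8); vs X3: Y2 (payoff -1).
The only mutual best response is (X3, Y2); neither player gains by switching there.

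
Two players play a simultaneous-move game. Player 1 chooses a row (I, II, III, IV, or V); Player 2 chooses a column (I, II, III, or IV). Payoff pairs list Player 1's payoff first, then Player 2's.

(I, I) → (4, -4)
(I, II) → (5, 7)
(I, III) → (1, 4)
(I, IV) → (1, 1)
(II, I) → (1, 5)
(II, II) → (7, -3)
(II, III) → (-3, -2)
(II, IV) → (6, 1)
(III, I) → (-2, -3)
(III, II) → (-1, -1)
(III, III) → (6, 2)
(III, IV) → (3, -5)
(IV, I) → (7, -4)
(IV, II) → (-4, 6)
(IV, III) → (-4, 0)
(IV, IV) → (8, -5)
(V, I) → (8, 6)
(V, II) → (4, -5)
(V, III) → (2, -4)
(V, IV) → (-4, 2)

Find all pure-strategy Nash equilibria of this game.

(III, III) and (V, I)

Check mutual best responses: a cell is a NE iff neither player can gain by unilaterally deviating.
Player 1's best responses — vs I: V (payoff 8); vs II: II (payoff 7); vs III: III (payoff 6); vs IV: IV (payoff 8).
Player 2's best responses — vs I: II (payoff 7); vs II: I (payoff 5); vs III: III (payoff 2); vs IV: II (payoff 6); vs V: I (payoff 6).
Mutual best responses occur at (III, III) and (V, I); at each, neither player gains by switching.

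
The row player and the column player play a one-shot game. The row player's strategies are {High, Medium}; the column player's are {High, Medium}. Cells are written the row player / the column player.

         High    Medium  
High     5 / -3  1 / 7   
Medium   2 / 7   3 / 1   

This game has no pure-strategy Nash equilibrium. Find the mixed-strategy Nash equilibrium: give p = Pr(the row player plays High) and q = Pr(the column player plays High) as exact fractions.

p = 3/8, q = 2/5

Each player's mixing probability is pinned down by making the *other* player indifferent.
The column player indifferent between High and Medium: p·(-3) + (1−p)·7 = p·7 + (1−p)·1 ⟹ 7 + (-10)p = 1 + 6p ⟹ p = 3/8.
The row player indifferent between High and Medium: q·5 + (1−q)·1 = q·2 + (1−q)·3 ⟹ 1 + 4q = 3 + (-1)q ⟹ q = 2/5.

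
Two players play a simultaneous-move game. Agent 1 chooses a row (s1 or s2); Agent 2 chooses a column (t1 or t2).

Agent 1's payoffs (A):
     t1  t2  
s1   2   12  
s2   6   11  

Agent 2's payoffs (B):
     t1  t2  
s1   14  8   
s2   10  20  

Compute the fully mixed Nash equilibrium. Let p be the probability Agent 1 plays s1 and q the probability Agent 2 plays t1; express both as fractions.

p = 5/8, q = 1/5

In a mixed NE each player is indifferent between their pure strategies, so the opponent's mix sets the indifference.
Agent 2 indifferent between t1 and t2: p·14 + (1−p)·10 = p·8 + (1−p)·20 ⟹ 10 + 4p = 20 + (-12)p ⟹ p = 5/8.
Agent 1 indifferent between s1 and s2: q·2 + (1−q)·12 = q·6 + (1−q)·11 ⟹ 12 + (-10)q = 11 + (-5)q ⟹ q = 1/5.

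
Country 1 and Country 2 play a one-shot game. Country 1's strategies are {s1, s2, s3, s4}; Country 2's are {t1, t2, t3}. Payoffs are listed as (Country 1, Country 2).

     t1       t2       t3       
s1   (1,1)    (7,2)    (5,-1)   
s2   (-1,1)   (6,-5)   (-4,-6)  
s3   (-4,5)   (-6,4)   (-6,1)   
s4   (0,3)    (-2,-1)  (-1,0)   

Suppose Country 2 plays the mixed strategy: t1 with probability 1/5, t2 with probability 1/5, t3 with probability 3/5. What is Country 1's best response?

s1

Country 1's best reply maximizes expected payoff against the mix.
s1: (1/5)·1 + (1/5)·7 + (3/5)·5 = 23/5
s2: (1/5)·(-1) + (1/5)·6 + (3/5)·(-4) = -7/5
s3: (1/5)·(-4) + (1/5)·(-6) + (3/5)·(-6) = -28/5
s4: (1/5)·0 + (1/5)·(-2) + (3/5)·(-1) = -1
Highest expected payoff is 23/5, from s1.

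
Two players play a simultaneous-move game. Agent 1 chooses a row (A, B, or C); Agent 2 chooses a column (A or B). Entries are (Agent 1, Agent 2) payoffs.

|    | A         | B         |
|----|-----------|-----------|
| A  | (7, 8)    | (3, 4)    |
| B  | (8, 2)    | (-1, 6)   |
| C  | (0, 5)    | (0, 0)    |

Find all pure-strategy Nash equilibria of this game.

Find each player's best response to every opponent strategy; NE are the intersections.
Agent 1's best responses — vs A: B (payoff 8); vs B: A (payoff 3).
Agent 2's best responses — vs A: A (payoff 8); vs B: B (payoff 6); vs C: A (payoff 5).
No cell has both players best-responding. For instance, Agent 1's best reply to A is B, but against B Agent 2 prefers B over A.

No pure-strategy Nash equilibrium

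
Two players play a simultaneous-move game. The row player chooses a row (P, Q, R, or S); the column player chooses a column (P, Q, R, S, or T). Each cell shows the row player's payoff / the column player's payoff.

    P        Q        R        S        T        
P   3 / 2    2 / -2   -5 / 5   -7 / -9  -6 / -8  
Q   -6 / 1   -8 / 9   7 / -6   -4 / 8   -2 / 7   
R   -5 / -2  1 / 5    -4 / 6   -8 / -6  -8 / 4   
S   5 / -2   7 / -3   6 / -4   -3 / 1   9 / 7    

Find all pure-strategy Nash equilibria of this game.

(S, T)

A profile is a Nash equilibrium when each player is best-responding to the other.
The row player's best responses — vs P: S (payoff 5); vs Q: S (payoff 7); vs R: Q (payoff 7); vs S: S (payoff -3); vs T: S (payoff 9).
The column player's best responses — vs P: R (payoff 5); vs Q: Q (payoff 9); vs R: R (payoff 6); vs S: T (payoff 7).
The only mutual best response is (S, T); neither player gains by switching there.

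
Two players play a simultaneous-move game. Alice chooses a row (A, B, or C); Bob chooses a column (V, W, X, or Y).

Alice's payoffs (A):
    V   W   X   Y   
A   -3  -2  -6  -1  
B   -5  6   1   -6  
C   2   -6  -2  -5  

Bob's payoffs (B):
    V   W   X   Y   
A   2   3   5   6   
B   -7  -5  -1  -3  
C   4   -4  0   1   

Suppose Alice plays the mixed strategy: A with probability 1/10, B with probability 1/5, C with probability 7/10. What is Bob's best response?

Compute Bob's expected payoff from each pure strategy against the given mix.
V: (1/10)·2 + (1/5)·(-7) + (7/10)·4 = 8/5
W: (1/10)·3 + (1/5)·(-5) + (7/10)·(-4) = -7/2
X: (1/10)·5 + (1/5)·(-1) + (7/10)·0 = 3/10
Y: (1/10)·6 + (1/5)·(-3) + (7/10)·1 = 7/10
Highest expected payoff is 8/5, from V.

V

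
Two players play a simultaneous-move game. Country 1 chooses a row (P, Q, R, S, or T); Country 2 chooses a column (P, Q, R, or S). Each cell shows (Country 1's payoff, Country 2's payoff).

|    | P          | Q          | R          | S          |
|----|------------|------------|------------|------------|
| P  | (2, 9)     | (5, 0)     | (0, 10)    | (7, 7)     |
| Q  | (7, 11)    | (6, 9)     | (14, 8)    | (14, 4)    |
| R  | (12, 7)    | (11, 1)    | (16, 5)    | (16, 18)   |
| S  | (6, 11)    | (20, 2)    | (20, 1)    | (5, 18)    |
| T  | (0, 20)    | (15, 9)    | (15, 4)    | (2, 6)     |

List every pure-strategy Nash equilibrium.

(R, S)

A profile is a Nash equilibrium when each player is best-responding to the other.
Country 1's best responses — vs P: R (payoff 12); vs Q: S (payoff 20); vs R: S (payoff 20); vs S: R (payoff 16).
Country 2's best responses — vs P: R (payoff 10); vs Q: P (payoff 11); vs R: S (payoff 18); vs S: S (payoff 18); vs T: P (payoff 20).
The only mutual best response is (R, S); neither player gains by switching there.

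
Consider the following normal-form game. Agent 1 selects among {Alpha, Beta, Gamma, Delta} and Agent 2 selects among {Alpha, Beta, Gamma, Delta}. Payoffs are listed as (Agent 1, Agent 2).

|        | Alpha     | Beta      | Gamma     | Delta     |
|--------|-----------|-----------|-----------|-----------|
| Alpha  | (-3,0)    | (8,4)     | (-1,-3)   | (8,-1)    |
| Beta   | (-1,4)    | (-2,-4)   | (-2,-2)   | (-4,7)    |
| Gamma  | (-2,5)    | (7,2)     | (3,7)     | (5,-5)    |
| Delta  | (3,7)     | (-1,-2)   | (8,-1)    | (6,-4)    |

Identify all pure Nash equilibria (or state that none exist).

Find each player's best response to every opponent strategy; NE are the intersections.
Agent 1's best responses — vs Alpha: Delta (payoff 3); vs Beta: Alpha (payoff 8); vs Gamma: Delta (payoff 8); vs Delta: Alpha (payoff 8).
Agent 2's best responses — vs Alpha: Beta (payoff 4); vs Beta: Delta (payoff 7); vs Gamma: Gamma (payoff 7); vs Delta: Alpha (payoff 7).
Mutual best responses occur at (Alpha, Beta) and (Delta, Alpha); at each, neither player gains by switching.

(Alpha, Beta) and (Delta, Alpha)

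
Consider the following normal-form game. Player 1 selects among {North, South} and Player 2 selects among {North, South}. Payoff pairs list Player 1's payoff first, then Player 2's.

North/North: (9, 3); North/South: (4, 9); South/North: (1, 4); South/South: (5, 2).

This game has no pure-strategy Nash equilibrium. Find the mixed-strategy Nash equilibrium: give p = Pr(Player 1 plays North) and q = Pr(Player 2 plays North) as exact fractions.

p = 1/4, q = 1/9

Each player's mixing probability is pinned down by making the *other* player indifferent.
Player 2 indifferent between North and South: p·3 + (1−p)·4 = p·9 + (1−p)·2 ⟹ 4 + (-1)p = 2 + 7p ⟹ p = 1/4.
Player 1 indifferent between North and South: q·9 + (1−q)·4 = q·1 + (1−q)·5 ⟹ 4 + 5q = 5 + (-4)q ⟹ q = 1/9.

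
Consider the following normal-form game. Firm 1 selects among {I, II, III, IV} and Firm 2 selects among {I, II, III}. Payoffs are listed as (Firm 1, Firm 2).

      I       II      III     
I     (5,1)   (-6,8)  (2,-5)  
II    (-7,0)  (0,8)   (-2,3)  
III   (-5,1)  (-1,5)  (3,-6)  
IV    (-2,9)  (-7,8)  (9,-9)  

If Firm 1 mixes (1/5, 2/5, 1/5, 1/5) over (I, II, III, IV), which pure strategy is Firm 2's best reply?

II

Compute Firm 2's expected payoff from each pure strategy against the given mix.
I: (1/5)·1 + (2/5)·0 + (1/5)·1 + (1/5)·9 = 11/5
II: (1/5)·8 + (2/5)·8 + (1/5)·5 + (1/5)·8 = 37/5
III: (1/5)·(-5) + (2/5)·3 + (1/5)·(-6) + (1/5)·(-9) = -14/5
Highest expected payoff is 37/5, from II.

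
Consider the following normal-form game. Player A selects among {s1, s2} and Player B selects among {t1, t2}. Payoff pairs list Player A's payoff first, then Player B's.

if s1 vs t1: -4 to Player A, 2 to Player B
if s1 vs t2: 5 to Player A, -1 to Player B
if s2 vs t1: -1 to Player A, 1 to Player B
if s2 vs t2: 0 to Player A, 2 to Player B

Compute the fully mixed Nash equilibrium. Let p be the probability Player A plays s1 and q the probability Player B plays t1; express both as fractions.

Each player's mixing probability is pinned down by making the *other* player indifferent.
Player B indifferent between t1 and t2: p·2 + (1−p)·1 = p·(-1) + (1−p)·2 ⟹ 1 + 1p = 2 + (-3)p ⟹ p = 1/4.
Player A indifferent between s1 and s2: q·(-4) + (1−q)·5 = q·(-1) + (1−q)·0 ⟹ 5 + (-9)q = 0 + (-1)q ⟹ q = 5/8.

p = 1/4, q = 5/8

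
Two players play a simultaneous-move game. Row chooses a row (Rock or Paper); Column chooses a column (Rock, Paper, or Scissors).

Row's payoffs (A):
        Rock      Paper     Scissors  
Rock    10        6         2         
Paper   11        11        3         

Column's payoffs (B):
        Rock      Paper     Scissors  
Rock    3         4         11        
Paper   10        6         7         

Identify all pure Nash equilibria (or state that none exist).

Find each player's best response to every opponent strategy; NE are the intersections.
Row's best responses — vs Rock: Paper (payoff 11); vs Paper: Paper (payoff 11); vs Scissors: Paper (payoff 3).
Column's best responses — vs Rock: Scissors (payoff 11); vs Paper: Rock (payoff 10).
The only mutual best response is (Paper, Rock); neither player gains by switching there.

(Paper, Rock)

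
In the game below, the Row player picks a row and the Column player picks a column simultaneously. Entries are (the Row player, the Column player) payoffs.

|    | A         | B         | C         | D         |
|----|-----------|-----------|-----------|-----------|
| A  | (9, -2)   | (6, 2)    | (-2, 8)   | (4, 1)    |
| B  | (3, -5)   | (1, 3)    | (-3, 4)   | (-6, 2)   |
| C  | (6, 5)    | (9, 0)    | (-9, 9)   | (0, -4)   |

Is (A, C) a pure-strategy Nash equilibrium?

Holding the Column player at C: the Row player gets -2 from A, versus -3 from B, -9 from C. No profitable deviation for the Row player.
Holding the Row player at A: the Column player gets 8 from C, versus -2 from A, 2 from B, 1 from D. No profitable deviation for the Column player either.

Yes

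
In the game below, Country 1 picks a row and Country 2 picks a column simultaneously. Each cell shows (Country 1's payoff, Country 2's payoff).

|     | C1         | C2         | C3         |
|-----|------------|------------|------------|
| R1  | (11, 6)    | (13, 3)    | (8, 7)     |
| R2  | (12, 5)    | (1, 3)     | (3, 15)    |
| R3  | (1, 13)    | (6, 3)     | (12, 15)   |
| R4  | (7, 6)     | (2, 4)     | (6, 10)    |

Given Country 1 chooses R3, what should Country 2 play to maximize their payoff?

With Country 1 fixed at R3, Country 2's payoffs are: C1 → 13, C2 → 3, C3 → 15.
The maximum is 15, achieved by C3.

C3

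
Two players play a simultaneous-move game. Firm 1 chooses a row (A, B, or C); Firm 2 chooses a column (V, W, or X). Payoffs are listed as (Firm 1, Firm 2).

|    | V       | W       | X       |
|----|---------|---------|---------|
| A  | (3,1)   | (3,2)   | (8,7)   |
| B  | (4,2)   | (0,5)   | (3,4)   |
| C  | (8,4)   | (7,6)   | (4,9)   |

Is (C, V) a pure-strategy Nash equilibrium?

No

Holding Firm 2 at V: Firm 1 gets 8 from C, versus 3 from A, 4 from B. No profitable deviation for Firm 1.
Holding Firm 1 at C: Firm 2 gets 4 from V but could get 9 by switching to X. Firm 2 has a profitable deviation.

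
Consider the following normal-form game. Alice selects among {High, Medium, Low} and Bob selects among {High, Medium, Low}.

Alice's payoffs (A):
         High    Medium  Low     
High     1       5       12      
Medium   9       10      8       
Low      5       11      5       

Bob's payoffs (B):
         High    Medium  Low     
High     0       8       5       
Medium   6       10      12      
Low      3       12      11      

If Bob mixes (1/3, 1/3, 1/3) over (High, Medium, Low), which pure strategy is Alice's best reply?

Alice's best reply maximizes expected payoff against the mix.
High: (1/3)·1 + (1/3)·5 + (1/3)·12 = 6
Medium: (1/3)·9 + (1/3)·10 + (1/3)·8 = 9
Low: (1/3)·5 + (1/3)·11 + (1/3)·5 = 7
Highest expected payoff is 9, from Medium.

Medium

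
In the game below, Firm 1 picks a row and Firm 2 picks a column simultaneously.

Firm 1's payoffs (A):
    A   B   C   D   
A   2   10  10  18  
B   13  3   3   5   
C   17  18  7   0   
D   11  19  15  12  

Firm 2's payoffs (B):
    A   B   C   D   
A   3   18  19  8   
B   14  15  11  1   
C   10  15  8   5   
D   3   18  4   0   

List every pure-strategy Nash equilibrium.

Find each player's best response to every opponent strategy; NE are the intersections.
Firm 1's best responses — vs A: C (payoff 17); vs B: D (payoff 19); vs C: D (payoff 15); vs D: A (payoff 18).
Firm 2's best responses — vs A: C (payoff 19); vs B: B (payoff 15); vs C: B (payoff 15); vs D: B (payoff 18).
The only mutual best response is (D, B); neither player gains by switching there.

(D, B)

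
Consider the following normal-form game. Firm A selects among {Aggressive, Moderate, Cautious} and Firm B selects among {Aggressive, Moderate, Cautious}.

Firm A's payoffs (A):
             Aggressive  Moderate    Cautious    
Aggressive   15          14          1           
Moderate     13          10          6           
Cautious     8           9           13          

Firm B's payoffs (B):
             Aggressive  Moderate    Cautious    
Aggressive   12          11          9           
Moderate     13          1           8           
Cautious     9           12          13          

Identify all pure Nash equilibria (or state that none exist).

(Aggressive, Aggressive) and (Cautious, Cautious)

Check mutual best responses: a cell is a NE iff neither player can gain by unilaterally deviating.
Firm A's best responses — vs Aggressive: Aggressive (payoff 15); vs Moderate: Aggressive (payoff 14); vs Cautious: Cautious (payoff 13).
Firm B's best responses — vs Aggressive: Aggressive (payoff 12); vs Moderate: Aggressive (payoff 13); vs Cautious: Cautious (payoff 13).
Mutual best responses occur at (Aggressive, Aggressive) and (Cautious, Cautious); at each, neither player gains by switching.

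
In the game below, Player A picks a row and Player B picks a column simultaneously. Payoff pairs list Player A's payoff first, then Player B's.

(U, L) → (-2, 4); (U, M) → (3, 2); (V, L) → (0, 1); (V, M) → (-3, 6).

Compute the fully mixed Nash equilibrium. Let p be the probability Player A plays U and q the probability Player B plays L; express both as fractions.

Each player's mixing probability is pinned down by making the *other* player indifferent.
Player B indifferent between L and M: p·4 + (1−p)·1 = p·2 + (1−p)·6 ⟹ 1 + 3p = 6 + (-4)p ⟹ p = 5/7.
Player A indifferent between U and V: q·(-2) + (1−q)·3 = q·0 + (1−q)·(-3) ⟹ 3 + (-5)q = (-3) + 3q ⟹ q = 3/4.

p = 5/7, q = 3/4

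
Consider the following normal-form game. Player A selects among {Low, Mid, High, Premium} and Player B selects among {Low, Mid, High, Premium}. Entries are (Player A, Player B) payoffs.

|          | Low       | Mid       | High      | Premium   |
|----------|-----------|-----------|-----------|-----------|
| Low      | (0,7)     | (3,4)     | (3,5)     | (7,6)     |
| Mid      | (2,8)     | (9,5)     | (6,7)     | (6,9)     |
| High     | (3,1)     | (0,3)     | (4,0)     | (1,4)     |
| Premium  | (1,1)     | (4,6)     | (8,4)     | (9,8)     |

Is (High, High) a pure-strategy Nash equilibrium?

No

Holding Player B at High: Player A gets 4 from High but could get 8 by switching to Premium. Player A has a profitable deviation.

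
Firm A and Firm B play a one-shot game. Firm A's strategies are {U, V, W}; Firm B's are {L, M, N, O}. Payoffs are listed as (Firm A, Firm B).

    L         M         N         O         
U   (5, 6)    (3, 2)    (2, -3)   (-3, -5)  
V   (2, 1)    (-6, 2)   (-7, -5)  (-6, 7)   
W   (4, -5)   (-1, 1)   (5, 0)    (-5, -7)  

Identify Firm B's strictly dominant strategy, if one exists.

A strategy is strictly dominant if it gives Firm B a strictly higher payoff than every other strategy, against every choice by the opponent.
L is not dominant: against V, M gives 2 > 1.
M is not dominant: against U, L gives 6 > 2.
N is not dominant: against U, L gives 6 > -3.
O is not dominant: against U, L gives 6 > -5.
No single strategy is best against every opponent action.

No strictly dominant strategy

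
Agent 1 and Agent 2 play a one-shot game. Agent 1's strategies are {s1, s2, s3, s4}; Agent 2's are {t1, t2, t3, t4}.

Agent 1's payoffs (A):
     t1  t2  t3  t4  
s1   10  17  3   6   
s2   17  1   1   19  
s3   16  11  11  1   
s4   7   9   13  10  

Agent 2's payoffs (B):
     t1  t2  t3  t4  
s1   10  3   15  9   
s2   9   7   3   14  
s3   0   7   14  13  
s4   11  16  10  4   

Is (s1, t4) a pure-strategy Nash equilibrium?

Holding Agent 2 at t4: Agent 1 gets 6 from s1 but could get 19 by switching to s2. Agent 1 has a profitable deviation.

No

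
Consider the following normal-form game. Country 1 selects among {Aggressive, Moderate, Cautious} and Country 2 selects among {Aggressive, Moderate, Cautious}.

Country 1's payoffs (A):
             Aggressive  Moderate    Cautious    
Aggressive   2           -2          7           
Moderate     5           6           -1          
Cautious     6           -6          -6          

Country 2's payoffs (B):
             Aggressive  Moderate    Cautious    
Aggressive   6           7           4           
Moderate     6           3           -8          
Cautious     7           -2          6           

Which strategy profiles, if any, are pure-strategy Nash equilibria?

(Cautious, Aggressive)

Find each player's best response to every opponent strategy; NE are the intersections.
Country 1's best responses — vs Aggressive: Cautious (payoff 6); vs Moderate: Moderate (payoff 6); vs Cautious: Aggressive (payoff 7).
Country 2's best responses — vs Aggressive: Moderate (payoff 7); vs Moderate: Aggressive (payoff 6); vs Cautious: Aggressive (payoff 7).
The only mutual best response is (Cautious, Aggressive); neither player gains by switching there.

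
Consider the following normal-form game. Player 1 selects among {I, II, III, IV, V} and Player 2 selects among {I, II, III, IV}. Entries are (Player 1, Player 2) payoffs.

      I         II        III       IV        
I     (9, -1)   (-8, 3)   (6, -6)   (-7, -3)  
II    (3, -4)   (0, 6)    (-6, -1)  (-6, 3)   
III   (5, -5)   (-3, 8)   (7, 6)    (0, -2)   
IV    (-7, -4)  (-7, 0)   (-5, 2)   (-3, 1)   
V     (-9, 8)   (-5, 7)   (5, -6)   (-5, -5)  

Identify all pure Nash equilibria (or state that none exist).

Check mutual best responses: a cell is a NE iff neither player can gain by unilaterally deviating.
Player 1's best responses — vs I: I (payoff 9); vs II: II (payoff 0); vs III: III (payoff 7); vs IV: III (payoff 0).
Player 2's best responses — vs I: II (payoff 3); vs II: II (payoff 6); vs III: II (payoff 8); vs IV: III (payoff 2); vs V: I (payoff 8).
The only mutual best response is (II, II); neither player gains by switching there.

(II, II)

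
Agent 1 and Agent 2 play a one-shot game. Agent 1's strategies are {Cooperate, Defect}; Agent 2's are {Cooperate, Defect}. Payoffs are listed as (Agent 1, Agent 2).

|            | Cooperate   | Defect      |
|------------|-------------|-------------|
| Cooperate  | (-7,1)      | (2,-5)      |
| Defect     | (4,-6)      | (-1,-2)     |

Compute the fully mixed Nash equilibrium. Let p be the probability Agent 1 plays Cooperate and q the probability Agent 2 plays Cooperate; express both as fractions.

p = 2/5, q = 3/14

In a mixed NE each player is indifferent between their pure strategies, so the opponent's mix sets the indifference.
Agent 2 indifferent between Cooperate and Defect: p·1 + (1−p)·(-6) = p·(-5) + (1−p)·(-2) ⟹ (-6) + 7p = (-2) + (-3)p ⟹ p = 2/5.
Agent 1 indifferent between Cooperate and Defect: q·(-7) + (1−q)·2 = q·4 + (1−q)·(-1) ⟹ 2 + (-9)q = (-1) + 5q ⟹ q = 3/14.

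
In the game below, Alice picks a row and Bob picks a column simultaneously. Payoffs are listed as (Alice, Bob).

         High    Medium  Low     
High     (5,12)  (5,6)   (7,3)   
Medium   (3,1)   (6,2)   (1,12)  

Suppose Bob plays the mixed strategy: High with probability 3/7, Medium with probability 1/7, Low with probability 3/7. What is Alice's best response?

Alice's best reply maximizes expected payoff against the mix.
High: (3/7)·5 + (1/7)·5 + (3/7)·7 = 41/7
Medium: (3/7)·3 + (1/7)·6 + (3/7)·1 = 18/7
Highest expected payoff is 41/7, from High.

High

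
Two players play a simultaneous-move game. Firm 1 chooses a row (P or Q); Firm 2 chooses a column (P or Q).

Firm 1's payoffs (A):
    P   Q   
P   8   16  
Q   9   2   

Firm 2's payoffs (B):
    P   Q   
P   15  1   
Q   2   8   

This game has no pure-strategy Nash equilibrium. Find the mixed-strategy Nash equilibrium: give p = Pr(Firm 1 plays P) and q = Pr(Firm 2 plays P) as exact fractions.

Each player's mixing probability is pinned down by making the *other* player indifferent.
Firm 2 indifferent between P and Q: p·15 + (1−p)·2 = p·1 + (1−p)·8 ⟹ 2 + 13p = 8 + (-7)p ⟹ p = 3/10.
Firm 1 indifferent between P and Q: q·8 + (1−q)·16 = q·9 + (1−q)·2 ⟹ 16 + (-8)q = 2 + 7q ⟹ q = 14/15.

p = 3/10, q = 14/15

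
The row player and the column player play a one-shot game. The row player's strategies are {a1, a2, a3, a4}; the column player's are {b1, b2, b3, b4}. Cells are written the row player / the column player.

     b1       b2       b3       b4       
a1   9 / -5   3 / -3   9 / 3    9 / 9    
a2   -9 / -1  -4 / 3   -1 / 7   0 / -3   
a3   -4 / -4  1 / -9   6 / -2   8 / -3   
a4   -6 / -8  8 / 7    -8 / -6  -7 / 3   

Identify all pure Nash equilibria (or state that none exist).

(a1, b4) and (a4, b2)

A profile is a Nash equilibrium when each player is best-responding to the other.
The row player's best responses — vs b1: a1 (payoff 9); vs b2: a4 (payoff 8); vs b3: a1 (payoff 9); vs b4: a1 (payoff 9).
The column player's best responses — vs a1: b4 (payoff 9); vs a2: b3 (payoff 7); vs a3: b3 (payoff -2); vs a4: b2 (payoff 7).
Mutual best responses occur at (a1, b4) and (a4, b2); at each, neither player gains by switching.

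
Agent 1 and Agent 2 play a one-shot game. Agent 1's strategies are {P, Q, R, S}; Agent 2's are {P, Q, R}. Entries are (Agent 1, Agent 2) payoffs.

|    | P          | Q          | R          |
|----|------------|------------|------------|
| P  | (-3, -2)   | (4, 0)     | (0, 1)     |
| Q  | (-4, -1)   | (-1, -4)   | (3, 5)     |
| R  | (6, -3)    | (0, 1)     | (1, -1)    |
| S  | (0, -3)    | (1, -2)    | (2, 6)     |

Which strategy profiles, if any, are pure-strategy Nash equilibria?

(Q, R)

A profile is a Nash equilibrium when each player is best-responding to the other.
Agent 1's best responses — vs P: R (payoff 6); vs Q: P (payoff 4); vs R: Q (payoff 3).
Agent 2's best responses — vs P: R (payoff 1); vs Q: R (payoff 5); vs R: Q (payoff 1); vs S: R (payoff 6).
The only mutual best response is (Q, R); neither player gains by switching there.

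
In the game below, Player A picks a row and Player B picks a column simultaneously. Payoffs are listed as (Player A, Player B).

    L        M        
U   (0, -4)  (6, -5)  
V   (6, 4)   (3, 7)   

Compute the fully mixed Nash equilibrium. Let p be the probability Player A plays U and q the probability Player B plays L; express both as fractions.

p = 3/4, q = 1/3

Each player's mixing probability is pinned down by making the *other* player indifferent.
Player B indifferent between L and M: p·(-4) + (1−p)·4 = p·(-5) + (1−p)·7 ⟹ 4 + (-8)p = 7 + (-12)p ⟹ p = 3/4.
Player A indifferent between U and V: q·0 + (1−q)·6 = q·6 + (1−q)·3 ⟹ 6 + (-6)q = 3 + 3q ⟹ q = 1/3.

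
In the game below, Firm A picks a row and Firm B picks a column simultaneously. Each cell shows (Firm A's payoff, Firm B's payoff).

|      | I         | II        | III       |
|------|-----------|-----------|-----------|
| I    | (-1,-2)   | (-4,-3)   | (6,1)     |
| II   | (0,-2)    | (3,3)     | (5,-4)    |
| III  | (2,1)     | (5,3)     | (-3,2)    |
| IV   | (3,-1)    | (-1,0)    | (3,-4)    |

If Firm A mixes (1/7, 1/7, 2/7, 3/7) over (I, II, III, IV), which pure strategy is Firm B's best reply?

Compute Firm B's expected payoff from each pure strategy against the given mix.
I: (1/7)·(-2) + (1/7)·(-2) + (2/7)·1 + (3/7)·(-1) = -5/7
II: (1/7)·(-3) + (1/7)·3 + (2/7)·3 + (3/7)·0 = 6/7
III: (1/7)·1 + (1/7)·(-4) + (2/7)·2 + (3/7)·(-4) = -11/7
Highest expected payoff is 6/7, from II.

II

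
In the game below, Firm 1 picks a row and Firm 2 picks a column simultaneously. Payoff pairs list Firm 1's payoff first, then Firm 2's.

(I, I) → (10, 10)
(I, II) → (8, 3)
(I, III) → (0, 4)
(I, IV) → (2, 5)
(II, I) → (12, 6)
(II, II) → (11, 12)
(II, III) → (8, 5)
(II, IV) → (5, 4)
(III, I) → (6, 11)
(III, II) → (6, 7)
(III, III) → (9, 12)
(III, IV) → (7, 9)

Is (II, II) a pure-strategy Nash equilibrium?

Yes

Holding Firm 2 at II: Firm 1 gets 11 from II, versus 8 from I, 6 from III. No profitable deviation for Firm 1.
Holding Firm 1 at II: Firm 2 gets 12 from II, versus 6 from I, 5 from III, 4 from IV. No profitable deviation for Firm 2 either.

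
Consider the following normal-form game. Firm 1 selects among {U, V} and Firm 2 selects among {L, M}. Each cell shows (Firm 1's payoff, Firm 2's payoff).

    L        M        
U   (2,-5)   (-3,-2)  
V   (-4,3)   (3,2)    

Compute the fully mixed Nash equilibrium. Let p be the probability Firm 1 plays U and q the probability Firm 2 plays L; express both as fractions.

p = 1/4, q = 1/2

Each player's mixing probability is pinned down by making the *other* player indifferent.
Firm 2 indifferent between L and M: p·(-5) + (1−p)·3 = p·(-2) + (1−p)·2 ⟹ 3 + (-8)p = 2 + (-4)p ⟹ p = 1/4.
Firm 1 indifferent between U and V: q·2 + (1−q)·(-3) = q·(-4) + (1−q)·3 ⟹ (-3) + 5q = 3 + (-7)q ⟹ q = 1/2.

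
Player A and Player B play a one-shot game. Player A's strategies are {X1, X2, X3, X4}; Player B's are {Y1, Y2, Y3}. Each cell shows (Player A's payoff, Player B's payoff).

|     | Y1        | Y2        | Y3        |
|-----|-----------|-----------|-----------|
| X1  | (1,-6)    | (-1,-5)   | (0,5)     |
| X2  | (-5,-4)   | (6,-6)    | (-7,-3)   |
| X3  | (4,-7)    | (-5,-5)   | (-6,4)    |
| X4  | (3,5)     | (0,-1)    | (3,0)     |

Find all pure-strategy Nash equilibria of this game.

Find each player's best response to every opponent strategy; NE are the intersections.
Player A's best responses — vs Y1: X3 (payoff 4); vs Y2: X2 (payoff 6); vs Y3: X4 (payoff 3).
Player B's best responses — vs X1: Y3 (payoff 5); vs X2: Y3 (payoff -3); vs X3: Y3 (payoff 4); vs X4: Y1 (payoff 5).
No cell has both players best-responding. For instance, Player A's best reply to Y1 is X3, but against X3 Player B prefers Y3 over Y1.

There is no pure-strategy Nash equilibrium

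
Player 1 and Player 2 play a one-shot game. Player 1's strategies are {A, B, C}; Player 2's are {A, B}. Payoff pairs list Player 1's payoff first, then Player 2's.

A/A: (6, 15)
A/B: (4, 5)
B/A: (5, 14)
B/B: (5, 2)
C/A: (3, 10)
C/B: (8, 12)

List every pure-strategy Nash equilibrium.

A profile is a Nash equilibrium when each player is best-responding to the other.
Player 1's best responses — vs A: A (payoff 6); vs B: C (payoff 8).
Player 2's best responses — vs A: A (payoff 15); vs B: A (payoff 14); vs C: B (payoff 12).
Mutual best responses occur at (A, A) and (C, B); at each, neither player gains by switching.

(A, A) and (C, B)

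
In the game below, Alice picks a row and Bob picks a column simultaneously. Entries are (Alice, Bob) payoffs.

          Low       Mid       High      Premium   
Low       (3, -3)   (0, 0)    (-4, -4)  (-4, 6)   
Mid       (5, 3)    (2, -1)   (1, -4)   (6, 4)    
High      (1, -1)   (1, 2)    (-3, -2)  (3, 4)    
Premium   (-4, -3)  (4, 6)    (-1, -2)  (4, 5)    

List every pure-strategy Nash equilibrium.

(Mid, Premium) and (Premium, Mid)

A profile is a Nash equilibrium when each player is best-responding to the other.
Alice's best responses — vs Low: Mid (payoff 5); vs Mid: Premium (payoff 4); vs High: Mid (payoff 1); vs Premium: Mid (payoff 6).
Bob's best responses — vs Low: Premium (payoff 6); vs Mid: Premium (payoff 4); vs High: Premium (payoff 4); vs Premium: Mid (payoff 6).
Mutual best responses occur at (Mid, Premium) and (Premium, Mid); at each, neither player gains by switching.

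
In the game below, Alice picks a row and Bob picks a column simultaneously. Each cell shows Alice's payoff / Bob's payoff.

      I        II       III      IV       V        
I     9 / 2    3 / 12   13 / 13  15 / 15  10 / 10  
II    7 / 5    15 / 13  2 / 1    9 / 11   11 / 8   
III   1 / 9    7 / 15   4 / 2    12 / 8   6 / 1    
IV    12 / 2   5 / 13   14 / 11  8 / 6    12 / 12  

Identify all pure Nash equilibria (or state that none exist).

Check mutual best responses: a cell is a NE iff neither player can gain by unilaterally deviating.
Alice's best responses — vs I: IV (payoff 12); vs II: II (payoff 15); vs III: IV (payoff 14); vs IV: I (payoff 15); vs V: IV (payoff 12).
Bob's best responses — vs I: IV (payoff 15); vs II: II (payoff 13); vs III: II (payoff 15); vs IV: II (payoff 13).
Mutual best responses occur at (I, IV) and (II, II); at each, neither player gains by switching.

(I, IV) and (II, II)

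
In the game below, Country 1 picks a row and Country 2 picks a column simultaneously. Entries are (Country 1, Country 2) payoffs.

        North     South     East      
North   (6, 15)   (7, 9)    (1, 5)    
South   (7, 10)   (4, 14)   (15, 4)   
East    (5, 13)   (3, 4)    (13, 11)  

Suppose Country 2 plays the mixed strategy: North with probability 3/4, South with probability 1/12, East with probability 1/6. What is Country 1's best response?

Compute Country 1's expected payoff from each pure strategy against the given mix.
North: (3/4)·6 + (1/12)·7 + (1/6)·1 = 21/4
South: (3/4)·7 + (1/12)·4 + (1/6)·15 = 97/12
East: (3/4)·5 + (1/12)·3 + (1/6)·13 = 37/6
Highest expected payoff is 97/12, from South.

South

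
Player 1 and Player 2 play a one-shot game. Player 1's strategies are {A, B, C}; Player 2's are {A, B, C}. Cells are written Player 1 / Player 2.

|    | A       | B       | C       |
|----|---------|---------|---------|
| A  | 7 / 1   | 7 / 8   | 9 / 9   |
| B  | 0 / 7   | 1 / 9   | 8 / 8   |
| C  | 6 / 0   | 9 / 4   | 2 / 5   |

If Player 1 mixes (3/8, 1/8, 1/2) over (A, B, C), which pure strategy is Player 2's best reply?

C

Player 2's best reply maximizes expected payoff against the mix.
A: (3/8)·1 + (1/8)·7 + (1/2)·0 = 5/4
B: (3/8)·8 + (1/8)·9 + (1/2)·4 = 49/8
C: (3/8)·9 + (1/8)·8 + (1/2)·5 = 55/8
Highest expected payoff is 55/8, from C.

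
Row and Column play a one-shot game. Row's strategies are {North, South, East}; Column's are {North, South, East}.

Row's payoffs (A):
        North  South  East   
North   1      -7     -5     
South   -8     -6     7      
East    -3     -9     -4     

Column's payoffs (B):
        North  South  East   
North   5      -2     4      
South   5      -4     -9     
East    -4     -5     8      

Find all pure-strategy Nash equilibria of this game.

(North, North)

Check mutual best responses: a cell is a NE iff neither player can gain by unilaterally deviating.
Row's best responses — vs North: North (payoff 1); vs South: South (payoff -6); vs East: South (payoff 7).
Column's best responses — vs North: North (payoff 5); vs South: North (payoff 5); vs East: East (payoff 8).
The only mutual best response is (North, North); neither player gains by switching there.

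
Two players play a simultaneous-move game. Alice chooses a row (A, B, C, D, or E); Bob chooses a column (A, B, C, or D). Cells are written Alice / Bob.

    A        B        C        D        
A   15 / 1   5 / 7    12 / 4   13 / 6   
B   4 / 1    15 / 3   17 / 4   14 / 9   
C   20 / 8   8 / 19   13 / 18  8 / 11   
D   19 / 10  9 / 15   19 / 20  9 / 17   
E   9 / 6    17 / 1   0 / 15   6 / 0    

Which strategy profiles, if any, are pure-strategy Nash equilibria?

Check mutual best responses: a cell is a NE iff neither player can gain by unilaterally deviating.
Alice's best responses — vs A: C (payoff 20); vs B: E (payoff 17); vs C: D (payoff 19); vs D: B (payoff 14).
Bob's best responses — vs A: B (payoff 7); vs B: D (payoff 9); vs C: B (payoff 19); vs D: C (payoff 20); vs E: C (payoff 15).
Mutual best responses occur at (B, D) and (D, C); at each, neither player gains by switching.

(B, D) and (D, C)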